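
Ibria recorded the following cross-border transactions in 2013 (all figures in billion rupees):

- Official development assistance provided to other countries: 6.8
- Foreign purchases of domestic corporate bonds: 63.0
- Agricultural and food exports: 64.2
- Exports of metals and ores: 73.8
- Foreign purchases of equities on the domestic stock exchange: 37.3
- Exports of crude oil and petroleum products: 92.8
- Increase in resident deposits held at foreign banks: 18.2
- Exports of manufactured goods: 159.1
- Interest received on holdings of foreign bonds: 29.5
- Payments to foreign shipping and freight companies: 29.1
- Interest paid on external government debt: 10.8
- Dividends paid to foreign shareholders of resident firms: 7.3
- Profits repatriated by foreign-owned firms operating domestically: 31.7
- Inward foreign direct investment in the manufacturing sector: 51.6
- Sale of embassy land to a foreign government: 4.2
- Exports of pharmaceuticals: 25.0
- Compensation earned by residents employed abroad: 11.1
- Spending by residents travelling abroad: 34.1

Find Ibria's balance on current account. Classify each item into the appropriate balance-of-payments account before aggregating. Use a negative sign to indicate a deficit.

335.7

Goods: 92.8 + 159.1 + 25.0 + 73.8 + 64.2 = 414.9
Services: -34.1 - 29.1 = -63.2
Primary income: 29.5 - 31.7 - 10.8 - 7.3 + 11.1 = -9.2
Secondary income: -6.8
Current account = 414.9 + (-63.2) + (-9.2) + (-6.8) = 335.7
(Excluded from the current account — financial account: foreign purchases of domestic corporate bonds 63.0, foreign purchases of equities on the domestic stock exchange 37.3, increase in resident deposits held at foreign banks 18.2, inward foreign direct investment in the manufacturing sector 51.6; capital account: sale of embassy land to a foreign government 4.2.)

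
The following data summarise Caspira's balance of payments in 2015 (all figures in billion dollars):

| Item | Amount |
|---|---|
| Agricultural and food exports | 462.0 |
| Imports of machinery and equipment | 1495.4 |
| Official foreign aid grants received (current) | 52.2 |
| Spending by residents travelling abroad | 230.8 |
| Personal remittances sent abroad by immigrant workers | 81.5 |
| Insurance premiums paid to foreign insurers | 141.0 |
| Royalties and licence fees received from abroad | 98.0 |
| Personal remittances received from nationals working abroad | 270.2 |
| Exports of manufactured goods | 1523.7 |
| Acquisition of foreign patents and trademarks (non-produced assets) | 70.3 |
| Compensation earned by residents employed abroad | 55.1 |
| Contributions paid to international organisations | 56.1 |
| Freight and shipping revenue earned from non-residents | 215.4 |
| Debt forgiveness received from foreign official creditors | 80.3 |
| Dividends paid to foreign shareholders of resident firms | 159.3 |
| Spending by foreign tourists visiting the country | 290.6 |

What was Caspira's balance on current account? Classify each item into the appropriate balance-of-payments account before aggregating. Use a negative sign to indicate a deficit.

Goods: 462.0 - 1495.4 + 1523.7 = 490.3
Services: 215.4 + 290.6 - 141.0 + 98.0 - 230.8 = 232.2
Primary income: 55.1 - 159.3 = -104.2
Secondary income: -56.1 + 270.2 - 81.5 + 52.2 = 184.8
Current account = 490.3 + 232.2 + (-104.2) + 184.8 = 803.1
(Excluded from the current account — capital account: acquisition of foreign patents and trademarks (non-produced assets) 70.3, debt forgiveness received from foreign official creditors 80.3.)

803.1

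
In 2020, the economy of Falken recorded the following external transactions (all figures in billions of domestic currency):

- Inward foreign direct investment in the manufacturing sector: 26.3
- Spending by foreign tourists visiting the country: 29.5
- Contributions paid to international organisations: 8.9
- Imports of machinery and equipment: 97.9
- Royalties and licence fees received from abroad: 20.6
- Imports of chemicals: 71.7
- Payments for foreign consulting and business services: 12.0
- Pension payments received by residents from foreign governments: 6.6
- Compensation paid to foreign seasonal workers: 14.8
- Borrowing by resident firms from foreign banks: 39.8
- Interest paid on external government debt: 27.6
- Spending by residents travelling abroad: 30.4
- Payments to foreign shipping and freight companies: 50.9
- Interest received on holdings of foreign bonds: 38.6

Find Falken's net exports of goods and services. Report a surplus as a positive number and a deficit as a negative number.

-212.8

Goods: -71.7 - 97.9 = -169.6
Services: -12.0 - 50.9 + 20.6 + 29.5 - 30.4 = -43.2
Trade balance = -169.6 + (-43.2) = -212.8
(Excluded from the trade balance — financial account: inward foreign direct investment in the manufacturing sector 26.3, borrowing by resident firms from foreign banks 39.8; secondary income: contributions paid to international organisations 8.9, pension payments received by residents from foreign governments 6.6; primary income: compensation paid to foreign seasonal workers 14.8, interest paid on external government debt 27.6, interest received on holdings of foreign bonds 38.6.)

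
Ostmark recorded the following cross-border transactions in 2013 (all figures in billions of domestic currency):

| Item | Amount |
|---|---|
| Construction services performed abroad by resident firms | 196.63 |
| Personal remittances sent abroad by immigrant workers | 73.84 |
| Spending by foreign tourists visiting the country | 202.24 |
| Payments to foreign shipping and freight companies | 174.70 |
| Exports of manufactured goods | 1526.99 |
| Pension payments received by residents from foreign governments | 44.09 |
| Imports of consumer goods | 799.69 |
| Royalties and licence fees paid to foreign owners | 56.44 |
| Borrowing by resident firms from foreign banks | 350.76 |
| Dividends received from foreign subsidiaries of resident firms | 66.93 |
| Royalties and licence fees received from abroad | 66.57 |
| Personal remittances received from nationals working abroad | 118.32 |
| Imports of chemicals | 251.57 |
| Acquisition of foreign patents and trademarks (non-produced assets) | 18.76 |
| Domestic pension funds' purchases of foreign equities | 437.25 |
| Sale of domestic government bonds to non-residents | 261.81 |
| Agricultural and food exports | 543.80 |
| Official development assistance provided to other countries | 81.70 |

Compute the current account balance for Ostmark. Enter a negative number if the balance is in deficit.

Goods: 543.80 - 799.69 + 1526.99 - 251.57 = 1019.53
Services: 66.57 - 56.44 - 174.70 + 202.24 + 196.63 = 234.30
Primary income: 66.93
Secondary income: 44.09 - 73.84 + 118.32 - 81.70 = 6.87
Current account = 1019.53 + 234.30 + 66.93 + 6.87 = 1327.63
(Excluded from the current account — financial account: borrowing by resident firms from foreign banks 350.76, domestic pension funds' purchases of foreign equities 437.25, sale of domestic government bonds to non-residents 261.81; capital account: acquisition of foreign patents and trademarks (non-produced assets) 18.76.)

1327.63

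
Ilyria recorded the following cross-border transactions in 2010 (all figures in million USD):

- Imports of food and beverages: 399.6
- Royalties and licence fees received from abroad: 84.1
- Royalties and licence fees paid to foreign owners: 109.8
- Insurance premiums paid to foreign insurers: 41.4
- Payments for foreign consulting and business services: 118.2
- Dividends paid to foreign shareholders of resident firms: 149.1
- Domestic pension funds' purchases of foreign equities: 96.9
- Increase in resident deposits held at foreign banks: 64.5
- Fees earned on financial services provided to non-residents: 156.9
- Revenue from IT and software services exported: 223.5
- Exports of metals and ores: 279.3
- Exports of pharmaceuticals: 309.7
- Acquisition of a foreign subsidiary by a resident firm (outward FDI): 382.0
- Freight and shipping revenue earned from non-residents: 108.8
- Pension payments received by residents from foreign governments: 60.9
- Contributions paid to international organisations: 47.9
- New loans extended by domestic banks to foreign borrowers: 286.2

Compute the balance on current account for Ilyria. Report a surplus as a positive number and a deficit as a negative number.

357.2

Goods: 279.3 + 309.7 - 399.6 = 189.4
Services: -41.4 + 108.8 + 156.9 - 118.2 - 109.8 + 223.5 + 84.1 = 303.9
Primary income: -149.1
Secondary income: -47.9 + 60.9 = 13.0
Current account = 189.4 + 303.9 + (-149.1) + 13.0 = 357.2
(Excluded from the current account — financial account: domestic pension funds' purchases of foreign equities 96.9, increase in resident deposits held at foreign banks 64.5, acquisition of a foreign subsidiary by a resident firm (outward FDI) 382.0, new loans extended by domestic banks to foreign borrowers 286.2.)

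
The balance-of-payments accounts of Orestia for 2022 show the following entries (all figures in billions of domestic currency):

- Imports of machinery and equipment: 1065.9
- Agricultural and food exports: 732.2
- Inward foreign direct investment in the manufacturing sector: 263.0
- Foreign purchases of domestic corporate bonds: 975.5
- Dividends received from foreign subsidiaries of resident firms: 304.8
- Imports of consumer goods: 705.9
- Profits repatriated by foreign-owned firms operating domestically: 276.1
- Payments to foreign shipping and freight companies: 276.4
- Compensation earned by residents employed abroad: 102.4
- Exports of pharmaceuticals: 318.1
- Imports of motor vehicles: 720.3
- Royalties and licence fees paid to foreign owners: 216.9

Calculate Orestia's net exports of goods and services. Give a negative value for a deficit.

-1935.1

Goods: -720.3 + 318.1 - 1065.9 - 705.9 + 732.2 = -1441.8
Services: -276.4 - 216.9 = -493.3
Trade balance = -1441.8 + (-493.3) = -1935.1
(Excluded from the trade balance — financial account: inward foreign direct investment in the manufacturing sector 263.0, foreign purchases of domestic corporate bonds 975.5; primary income: dividends received from foreign subsidiaries of resident firms 304.8, profits repatriated by foreign-owned firms operating domestically 276.1, compensation earned by residents employed abroad 102.4.)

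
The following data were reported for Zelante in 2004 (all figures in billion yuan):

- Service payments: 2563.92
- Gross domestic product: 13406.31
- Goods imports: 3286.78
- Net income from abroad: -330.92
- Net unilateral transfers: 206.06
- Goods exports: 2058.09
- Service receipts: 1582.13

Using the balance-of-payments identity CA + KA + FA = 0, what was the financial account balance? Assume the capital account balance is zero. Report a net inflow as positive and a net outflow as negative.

Goods balance = 2058.09 - 3286.78 = -1228.69
Services balance = 1582.13 - 2563.92 = -981.79
Trade balance (goods + services) = -1228.69 + (-981.79) = -2210.48
Net primary income = -330.92
Net secondary income = 206.06
Current account = -2210.48 + (-330.92) + 206.06 = -2335.34
Financial account = -(-2335.34) = 2335.34

2335.34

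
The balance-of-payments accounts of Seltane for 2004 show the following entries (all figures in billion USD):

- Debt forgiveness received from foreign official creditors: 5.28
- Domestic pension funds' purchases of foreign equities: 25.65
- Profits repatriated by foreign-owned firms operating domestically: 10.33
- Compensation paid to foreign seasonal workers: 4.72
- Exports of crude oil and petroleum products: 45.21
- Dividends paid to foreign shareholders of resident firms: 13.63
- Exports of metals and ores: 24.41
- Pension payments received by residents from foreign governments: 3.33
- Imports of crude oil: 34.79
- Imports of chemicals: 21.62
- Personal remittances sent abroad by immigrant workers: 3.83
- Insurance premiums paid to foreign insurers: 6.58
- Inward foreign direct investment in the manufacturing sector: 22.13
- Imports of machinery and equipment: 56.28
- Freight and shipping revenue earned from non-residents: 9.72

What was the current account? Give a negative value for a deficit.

Goods: -56.28 + 45.21 + 24.41 - 34.79 - 21.62 = -43.07
Services: -6.58 + 9.72 = 3.14
Primary income: -13.63 - 10.33 - 4.72 = -28.68
Secondary income: 3.33 - 3.83 = -0.50
Current account = (-43.07) + 3.14 + (-28.68) + (-0.50) = -69.11
(Excluded from the current account — capital account: debt forgiveness received from foreign official creditors 5.28; financial account: domestic pension funds' purchases of foreign equities 25.65, inward foreign direct investment in the manufacturing sector 22.13.)

-69.11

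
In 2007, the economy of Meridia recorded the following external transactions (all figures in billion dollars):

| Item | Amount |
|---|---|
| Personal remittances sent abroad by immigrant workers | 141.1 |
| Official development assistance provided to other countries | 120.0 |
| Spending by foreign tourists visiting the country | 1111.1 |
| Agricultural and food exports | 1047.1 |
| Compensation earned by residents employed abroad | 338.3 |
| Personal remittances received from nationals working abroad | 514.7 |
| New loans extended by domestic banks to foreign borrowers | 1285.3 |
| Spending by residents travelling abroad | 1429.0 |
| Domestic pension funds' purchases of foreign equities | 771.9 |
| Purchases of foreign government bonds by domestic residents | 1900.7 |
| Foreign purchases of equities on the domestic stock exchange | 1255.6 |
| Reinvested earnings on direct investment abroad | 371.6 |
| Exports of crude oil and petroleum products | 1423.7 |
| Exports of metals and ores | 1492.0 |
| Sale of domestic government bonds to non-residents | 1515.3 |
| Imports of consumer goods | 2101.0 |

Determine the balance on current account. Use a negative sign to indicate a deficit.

Goods: 1492.0 + 1423.7 + 1047.1 - 2101.0 = 1861.8
Services: 1111.1 - 1429.0 = -317.9
Primary income: 338.3 + 371.6 = 709.9
Secondary income: -141.1 - 120.0 + 514.7 = 253.6
Current account = 1861.8 + (-317.9) + 709.9 + 253.6 = 2507.4
(Excluded from the current account — financial account: new loans extended by domestic banks to foreign borrowers 1285.3, domestic pension funds' purchases of foreign equities 771.9, purchases of foreign government bonds by domestic residents 1900.7, foreign purchases of equities on the domestic stock exchange 1255.6, sale of domestic government bonds to non-residents 1515.3.)

2507.4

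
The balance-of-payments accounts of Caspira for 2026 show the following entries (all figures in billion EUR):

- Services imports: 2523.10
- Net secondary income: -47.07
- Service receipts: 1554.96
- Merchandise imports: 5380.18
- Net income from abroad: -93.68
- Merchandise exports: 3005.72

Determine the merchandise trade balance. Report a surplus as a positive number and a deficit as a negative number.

-2374.46

Goods balance = 3005.72 - 5380.18 = -2374.46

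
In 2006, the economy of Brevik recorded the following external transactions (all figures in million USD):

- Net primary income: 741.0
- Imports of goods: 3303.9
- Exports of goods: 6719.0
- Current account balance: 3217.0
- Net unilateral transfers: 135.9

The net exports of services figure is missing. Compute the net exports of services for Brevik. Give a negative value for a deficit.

Current account = goods balance + services balance + net primary income + net secondary income
Sum of the known components = 4292.0
Net exports of services = CA - (known components) = 3217.0 - 4292.0 = -1075.0

-1075.0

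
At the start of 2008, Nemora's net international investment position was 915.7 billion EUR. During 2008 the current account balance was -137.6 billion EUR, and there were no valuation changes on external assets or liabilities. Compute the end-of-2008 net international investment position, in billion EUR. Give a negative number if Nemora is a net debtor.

With no valuation effects, change in NIIP = current account = -137.6
End-of-year NIIP = 915.7 + (-137.6) = 778.1

778.1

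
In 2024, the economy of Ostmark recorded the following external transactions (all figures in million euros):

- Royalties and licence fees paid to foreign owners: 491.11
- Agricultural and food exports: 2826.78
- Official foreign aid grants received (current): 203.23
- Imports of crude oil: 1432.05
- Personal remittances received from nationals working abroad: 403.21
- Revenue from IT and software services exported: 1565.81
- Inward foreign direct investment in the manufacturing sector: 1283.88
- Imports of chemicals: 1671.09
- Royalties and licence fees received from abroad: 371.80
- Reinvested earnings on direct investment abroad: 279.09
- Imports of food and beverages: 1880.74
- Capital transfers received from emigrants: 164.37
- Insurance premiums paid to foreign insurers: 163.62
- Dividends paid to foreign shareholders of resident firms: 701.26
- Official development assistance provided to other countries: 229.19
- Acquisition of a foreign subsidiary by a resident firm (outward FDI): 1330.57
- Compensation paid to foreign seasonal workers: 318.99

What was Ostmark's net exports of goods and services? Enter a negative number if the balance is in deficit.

Goods: 2826.78 - 1880.74 - 1432.05 - 1671.09 = -2157.10
Services: 1565.81 - 491.11 + 371.80 - 163.62 = 1282.88
Trade balance = -2157.10 + 1282.88 = -874.22
(Excluded from the trade balance — secondary income: official foreign aid grants received (current) 203.23, personal remittances received from nationals working abroad 403.21, official development assistance provided to other countries 229.19; financial account: inward foreign direct investment in the manufacturing sector 1283.88, acquisition of a foreign subsidiary by a resident firm (outward FDI) 1330.57; primary income: reinvested earnings on direct investment abroad 279.09, dividends paid to foreign shareholders of resident firms 701.26, compensation paid to foreign seasonal workers 318.99; capital account: capital transfers received from emigrants 164.37.)

-874.22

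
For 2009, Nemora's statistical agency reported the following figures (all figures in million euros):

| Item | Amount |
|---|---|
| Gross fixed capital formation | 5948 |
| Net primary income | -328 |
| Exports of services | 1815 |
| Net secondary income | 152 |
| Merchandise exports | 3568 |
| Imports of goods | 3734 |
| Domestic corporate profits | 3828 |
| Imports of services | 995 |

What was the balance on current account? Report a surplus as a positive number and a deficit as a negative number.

Goods balance = 3568 - 3734 = -166
Services balance = 1815 - 995 = 820
Trade balance (goods + services) = -166 + 820 = 654
Net primary income = -328
Net secondary income = 152
Current account = 654 + (-328) + 152 = 478

478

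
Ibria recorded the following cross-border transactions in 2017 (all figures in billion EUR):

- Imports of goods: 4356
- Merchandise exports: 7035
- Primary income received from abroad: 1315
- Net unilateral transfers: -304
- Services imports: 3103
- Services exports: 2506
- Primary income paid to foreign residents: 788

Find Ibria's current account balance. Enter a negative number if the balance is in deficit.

Goods balance = 7035 - 4356 = 2679
Services balance = 2506 - 3103 = -597
Trade balance (goods + services) = 2679 + (-597) = 2082
Net primary income = 1315 - 788 = 527
Net secondary income = -304
Current account = 2082 + 527 + (-304) = 2305

2305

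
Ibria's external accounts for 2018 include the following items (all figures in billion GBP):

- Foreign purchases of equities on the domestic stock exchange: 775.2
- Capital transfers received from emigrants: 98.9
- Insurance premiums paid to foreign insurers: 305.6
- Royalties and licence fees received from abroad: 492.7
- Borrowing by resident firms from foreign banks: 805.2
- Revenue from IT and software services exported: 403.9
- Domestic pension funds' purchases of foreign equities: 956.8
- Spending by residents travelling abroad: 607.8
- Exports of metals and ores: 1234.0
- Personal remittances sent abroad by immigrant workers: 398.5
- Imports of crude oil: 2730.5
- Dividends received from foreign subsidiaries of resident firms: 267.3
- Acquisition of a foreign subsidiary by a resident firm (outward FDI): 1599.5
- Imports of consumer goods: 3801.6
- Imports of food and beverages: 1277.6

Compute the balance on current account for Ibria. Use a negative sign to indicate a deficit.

Goods: -2730.5 - 1277.6 - 3801.6 + 1234.0 = -6575.7
Services: 492.7 - 607.8 + 403.9 - 305.6 = -16.8
Primary income: 267.3
Secondary income: -398.5
Current account = (-6575.7) + (-16.8) + 267.3 + (-398.5) = -6723.7
(Excluded from the current account — financial account: foreign purchases of equities on the domestic stock exchange 775.2, borrowing by resident firms from foreign banks 805.2, domestic pension funds' purchases of foreign equities 956.8, acquisition of a foreign subsidiary by a resident firm (outward FDI) 1599.5; capital account: capital transfers received from emigrants 98.9.)

-6723.7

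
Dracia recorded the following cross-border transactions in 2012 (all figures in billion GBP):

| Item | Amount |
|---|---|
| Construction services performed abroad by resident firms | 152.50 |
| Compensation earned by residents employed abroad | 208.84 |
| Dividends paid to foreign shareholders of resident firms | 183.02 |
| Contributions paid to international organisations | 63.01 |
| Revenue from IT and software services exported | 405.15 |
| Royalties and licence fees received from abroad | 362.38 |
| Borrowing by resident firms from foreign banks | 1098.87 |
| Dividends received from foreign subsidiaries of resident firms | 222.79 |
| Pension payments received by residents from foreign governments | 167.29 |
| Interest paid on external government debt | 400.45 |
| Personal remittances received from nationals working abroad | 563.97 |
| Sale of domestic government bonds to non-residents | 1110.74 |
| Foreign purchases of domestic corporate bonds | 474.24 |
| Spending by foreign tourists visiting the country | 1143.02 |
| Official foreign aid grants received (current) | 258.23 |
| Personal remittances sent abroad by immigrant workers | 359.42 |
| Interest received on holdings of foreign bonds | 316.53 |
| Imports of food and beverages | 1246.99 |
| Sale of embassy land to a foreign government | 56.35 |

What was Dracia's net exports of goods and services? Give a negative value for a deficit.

Goods: -1246.99
Services: 152.50 + 362.38 + 1143.02 + 405.15 = 2063.05
Trade balance = -1246.99 + 2063.05 = 816.06
(Excluded from the trade balance — primary income: compensation earned by residents employed abroad 208.84, dividends paid to foreign shareholders of resident firms 183.02, dividends received from foreign subsidiaries of resident firms 222.79, interest paid on external government debt 400.45, interest received on holdings of foreign bonds 316.53; secondary income: contributions paid to international organisations 63.01, pension payments received by residents from foreign governments 167.29, personal remittances received from nationals working abroad 563.97, official foreign aid grants received (current) 258.23, personal remittances sent abroad by immigrant workers 359.42; financial account: borrowing by resident firms from foreign banks 1098.87, sale of domestic government bonds to non-residents 1110.74, foreign purchases of domestic corporate bonds 474.24; capital account: sale of embassy land to a foreign government 56.35.)

816.06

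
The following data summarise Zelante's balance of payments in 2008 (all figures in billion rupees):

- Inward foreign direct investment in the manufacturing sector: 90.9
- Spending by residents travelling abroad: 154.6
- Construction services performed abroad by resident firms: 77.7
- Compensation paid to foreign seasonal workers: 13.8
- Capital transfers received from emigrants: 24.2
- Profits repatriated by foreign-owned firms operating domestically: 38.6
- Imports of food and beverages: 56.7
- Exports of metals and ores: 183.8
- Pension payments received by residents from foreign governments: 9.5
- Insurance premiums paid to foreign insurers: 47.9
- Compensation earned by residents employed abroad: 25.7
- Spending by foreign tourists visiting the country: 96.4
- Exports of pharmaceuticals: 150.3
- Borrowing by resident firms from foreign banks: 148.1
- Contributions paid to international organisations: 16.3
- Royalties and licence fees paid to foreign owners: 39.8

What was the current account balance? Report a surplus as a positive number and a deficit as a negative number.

175.7

Goods: 183.8 + 150.3 - 56.7 = 277.4
Services: 96.4 - 39.8 - 154.6 + 77.7 - 47.9 = -68.2
Primary income: 25.7 - 38.6 - 13.8 = -26.7
Secondary income: 9.5 - 16.3 = -6.8
Current account = 277.4 + (-68.2) + (-26.7) + (-6.8) = 175.7
(Excluded from the current account — financial account: inward foreign direct investment in the manufacturing sector 90.9, borrowing by resident firms from foreign banks 148.1; capital account: capital transfers received from emigrants 24.2.)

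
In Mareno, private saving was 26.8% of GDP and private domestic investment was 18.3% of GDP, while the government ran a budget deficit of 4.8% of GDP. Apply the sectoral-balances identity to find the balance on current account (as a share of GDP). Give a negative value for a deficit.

3.7

By the sectoral-balances identity, CA = (S_private - I) + (T - G).
Private balance = 26.8 - 18.3 = 8.5
Government balance (T - G) = -4.8
CA = 8.5 + (-4.8) = 3.7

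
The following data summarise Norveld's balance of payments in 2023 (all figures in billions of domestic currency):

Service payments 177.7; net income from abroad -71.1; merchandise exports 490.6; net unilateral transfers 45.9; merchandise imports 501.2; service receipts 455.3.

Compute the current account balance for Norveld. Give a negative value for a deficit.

241.8

Goods balance = 490.6 - 501.2 = -10.6
Services balance = 455.3 - 177.7 = 277.6
Trade balance (goods + services) = -10.6 + 277.6 = 267.0
Net primary income = -71.1
Net secondary income = 45.9
Current account = 267.0 + (-71.1) + 45.9 = 241.8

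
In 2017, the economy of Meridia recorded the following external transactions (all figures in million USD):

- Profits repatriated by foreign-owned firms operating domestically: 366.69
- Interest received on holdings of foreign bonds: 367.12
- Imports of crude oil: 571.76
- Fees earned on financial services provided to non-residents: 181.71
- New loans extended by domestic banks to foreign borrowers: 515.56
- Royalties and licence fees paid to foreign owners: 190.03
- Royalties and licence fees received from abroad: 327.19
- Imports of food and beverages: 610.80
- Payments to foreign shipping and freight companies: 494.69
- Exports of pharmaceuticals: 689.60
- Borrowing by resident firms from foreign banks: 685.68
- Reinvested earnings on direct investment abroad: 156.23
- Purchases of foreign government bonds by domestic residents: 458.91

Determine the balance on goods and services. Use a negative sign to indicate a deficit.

-668.78

Goods: -571.76 + 689.60 - 610.80 = -492.96
Services: -190.03 + 181.71 + 327.19 - 494.69 = -175.82
Trade balance = -492.96 + (-175.82) = -668.78
(Excluded from the trade balance — primary income: profits repatriated by foreign-owned firms operating domestically 366.69, interest received on holdings of foreign bonds 367.12, reinvested earnings on direct investment abroad 156.23; financial account: new loans extended by domestic banks to foreign borrowers 515.56, borrowing by resident firms from foreign banks 685.68, purchases of foreign government bonds by domestic residents 458.91.)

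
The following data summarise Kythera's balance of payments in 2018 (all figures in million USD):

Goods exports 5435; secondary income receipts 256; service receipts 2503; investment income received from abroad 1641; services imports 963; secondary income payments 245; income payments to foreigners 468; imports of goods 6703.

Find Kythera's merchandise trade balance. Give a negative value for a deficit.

Goods balance = 5435 - 6703 = -1268

-1268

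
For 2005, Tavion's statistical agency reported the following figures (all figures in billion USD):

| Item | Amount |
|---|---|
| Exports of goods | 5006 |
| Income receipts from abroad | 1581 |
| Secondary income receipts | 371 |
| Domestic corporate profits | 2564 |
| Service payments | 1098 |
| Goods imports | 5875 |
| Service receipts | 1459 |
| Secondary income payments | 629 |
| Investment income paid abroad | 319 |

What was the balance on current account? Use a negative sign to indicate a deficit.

Goods balance = 5006 - 5875 = -869
Services balance = 1459 - 1098 = 361
Trade balance (goods + services) = -869 + 361 = -508
Net primary income = 1581 - 319 = 1262
Net secondary income = 371 - 629 = -258
Current account = -508 + 1262 + (-258) = 496

496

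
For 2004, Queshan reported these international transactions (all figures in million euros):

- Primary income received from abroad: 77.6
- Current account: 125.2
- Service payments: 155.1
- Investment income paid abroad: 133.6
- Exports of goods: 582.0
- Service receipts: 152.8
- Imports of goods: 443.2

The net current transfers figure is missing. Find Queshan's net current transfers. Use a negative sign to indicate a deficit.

44.7

Current account = goods balance + services balance + net primary income + net secondary income
Sum of the known components = 80.5
Net current transfers = CA - (known components) = 125.2 - 80.5 = 44.7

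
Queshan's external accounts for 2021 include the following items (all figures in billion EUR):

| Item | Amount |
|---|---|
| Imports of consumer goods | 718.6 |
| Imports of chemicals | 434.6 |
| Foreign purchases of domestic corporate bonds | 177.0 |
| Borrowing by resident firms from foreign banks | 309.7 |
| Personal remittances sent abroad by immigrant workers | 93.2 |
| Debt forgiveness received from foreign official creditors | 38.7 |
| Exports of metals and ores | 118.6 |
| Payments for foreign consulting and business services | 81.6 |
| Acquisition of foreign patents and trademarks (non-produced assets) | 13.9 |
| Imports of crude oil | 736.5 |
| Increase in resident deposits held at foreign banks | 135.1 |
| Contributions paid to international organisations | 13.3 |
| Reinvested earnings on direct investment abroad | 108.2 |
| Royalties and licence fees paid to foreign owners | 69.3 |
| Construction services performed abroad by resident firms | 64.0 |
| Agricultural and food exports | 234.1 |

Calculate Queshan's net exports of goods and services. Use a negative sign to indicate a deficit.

-1623.9

Goods: 118.6 + 234.1 - 718.6 - 434.6 - 736.5 = -1537.0
Services: 64.0 - 81.6 - 69.3 = -86.9
Trade balance = -1537.0 + (-86.9) = -1623.9
(Excluded from the trade balance — financial account: foreign purchases of domestic corporate bonds 177.0, borrowing by resident firms from foreign banks 309.7, increase in resident deposits held at foreign banks 135.1; secondary income: personal remittances sent abroad by immigrant workers 93.2, contributions paid to international organisations 13.3; capital account: debt forgiveness received from foreign official creditors 38.7, acquisition of foreign patents and trademarks (non-produced assets) 13.9; primary income: reinvested earnings on direct investment abroad 108.2.)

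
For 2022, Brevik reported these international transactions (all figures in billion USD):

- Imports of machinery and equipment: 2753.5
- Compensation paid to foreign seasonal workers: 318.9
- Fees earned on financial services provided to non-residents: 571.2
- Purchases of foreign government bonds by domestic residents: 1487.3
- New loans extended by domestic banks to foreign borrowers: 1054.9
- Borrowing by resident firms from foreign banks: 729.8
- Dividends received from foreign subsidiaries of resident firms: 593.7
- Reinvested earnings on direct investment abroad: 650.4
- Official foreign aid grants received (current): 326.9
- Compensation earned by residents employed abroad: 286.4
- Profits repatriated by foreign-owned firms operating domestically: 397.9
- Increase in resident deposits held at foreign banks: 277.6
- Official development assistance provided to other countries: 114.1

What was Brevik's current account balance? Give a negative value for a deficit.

Goods: -2753.5
Services: 571.2
Primary income: 286.4 - 318.9 + 650.4 + 593.7 - 397.9 = 813.7
Secondary income: 326.9 - 114.1 = 212.8
Current account = (-2753.5) + 571.2 + 813.7 + 212.8 = -1155.8
(Excluded from the current account — financial account: purchases of foreign government bonds by domestic residents 1487.3, new loans extended by domestic banks to foreign borrowers 1054.9, borrowing by resident firms from foreign banks 729.8, increase in resident deposits held at foreign banks 277.6.)

-1155.8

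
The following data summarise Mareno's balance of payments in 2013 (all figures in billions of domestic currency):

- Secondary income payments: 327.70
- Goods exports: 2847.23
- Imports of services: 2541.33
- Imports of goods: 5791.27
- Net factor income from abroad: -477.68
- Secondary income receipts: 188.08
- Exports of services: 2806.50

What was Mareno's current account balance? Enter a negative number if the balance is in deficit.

-3296.17

Goods balance = 2847.23 - 5791.27 = -2944.04
Services balance = 2806.50 - 2541.33 = 265.17
Trade balance (goods + services) = -2944.04 + 265.17 = -2678.87
Net primary income = -477.68
Net secondary income = 188.08 - 327.70 = -139.62
Current account = -2678.87 + (-477.68) + (-139.62) = -3296.17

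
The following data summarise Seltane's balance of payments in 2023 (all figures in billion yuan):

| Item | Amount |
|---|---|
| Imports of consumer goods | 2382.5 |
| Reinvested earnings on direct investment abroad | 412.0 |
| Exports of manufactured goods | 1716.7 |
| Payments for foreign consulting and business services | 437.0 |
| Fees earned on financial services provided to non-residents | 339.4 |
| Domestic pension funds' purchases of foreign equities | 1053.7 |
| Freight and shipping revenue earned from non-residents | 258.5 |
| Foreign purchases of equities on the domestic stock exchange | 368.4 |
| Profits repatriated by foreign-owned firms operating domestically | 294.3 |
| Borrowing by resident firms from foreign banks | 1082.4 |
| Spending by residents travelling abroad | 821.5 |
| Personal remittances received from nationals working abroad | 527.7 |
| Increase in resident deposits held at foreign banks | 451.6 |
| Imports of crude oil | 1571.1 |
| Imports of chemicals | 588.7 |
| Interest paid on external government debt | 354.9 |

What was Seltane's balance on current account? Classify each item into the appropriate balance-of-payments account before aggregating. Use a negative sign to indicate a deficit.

Goods: -588.7 + 1716.7 - 1571.1 - 2382.5 = -2825.6
Services: 258.5 - 821.5 + 339.4 - 437.0 = -660.6
Primary income: 412.0 - 354.9 - 294.3 = -237.2
Secondary income: 527.7
Current account = (-2825.6) + (-660.6) + (-237.2) + 527.7 = -3195.7
(Excluded from the current account — financial account: domestic pension funds' purchases of foreign equities 1053.7, foreign purchases of equities on the domestic stock exchange 368.4, borrowing by resident firms from foreign banks 1082.4, increase in resident deposits held at foreign banks 451.6.)

-3195.7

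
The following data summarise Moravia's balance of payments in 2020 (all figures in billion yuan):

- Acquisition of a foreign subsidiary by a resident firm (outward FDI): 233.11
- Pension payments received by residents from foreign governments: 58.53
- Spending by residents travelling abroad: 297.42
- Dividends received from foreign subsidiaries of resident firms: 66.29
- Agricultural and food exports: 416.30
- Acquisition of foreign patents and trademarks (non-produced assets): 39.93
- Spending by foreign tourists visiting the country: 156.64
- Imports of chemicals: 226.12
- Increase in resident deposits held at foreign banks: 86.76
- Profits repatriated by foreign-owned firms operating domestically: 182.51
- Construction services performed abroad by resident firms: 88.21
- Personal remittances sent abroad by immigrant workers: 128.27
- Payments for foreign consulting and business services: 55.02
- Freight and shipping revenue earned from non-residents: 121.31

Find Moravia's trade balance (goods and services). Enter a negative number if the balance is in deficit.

Goods: 416.30 - 226.12 = 190.18
Services: 88.21 + 156.64 - 297.42 - 55.02 + 121.31 = 13.72
Trade balance = 190.18 + 13.72 = 203.90
(Excluded from the trade balance — financial account: acquisition of a foreign subsidiary by a resident firm (outward FDI) 233.11, increase in resident deposits held at foreign banks 86.76; secondary income: pension payments received by residents from foreign governments 58.53, personal remittances sent abroad by immigrant workers 128.27; primary income: dividends received from foreign subsidiaries of resident firms 66.29, profits repatriated by foreign-owned firms operating domestically 182.51; capital account: acquisition of foreign patents and trademarks (non-produced assets) 39.93.)

203.90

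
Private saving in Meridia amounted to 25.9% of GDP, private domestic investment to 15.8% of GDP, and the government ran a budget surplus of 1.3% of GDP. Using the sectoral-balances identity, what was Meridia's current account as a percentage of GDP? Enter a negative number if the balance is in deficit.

11.4

By the sectoral-balances identity, CA = (S_private - I) + (T - G).
Private balance = 25.9 - 15.8 = 10.1
Government balance (T - G) = 1.3
CA = 10.1 + 1.3 = 11.4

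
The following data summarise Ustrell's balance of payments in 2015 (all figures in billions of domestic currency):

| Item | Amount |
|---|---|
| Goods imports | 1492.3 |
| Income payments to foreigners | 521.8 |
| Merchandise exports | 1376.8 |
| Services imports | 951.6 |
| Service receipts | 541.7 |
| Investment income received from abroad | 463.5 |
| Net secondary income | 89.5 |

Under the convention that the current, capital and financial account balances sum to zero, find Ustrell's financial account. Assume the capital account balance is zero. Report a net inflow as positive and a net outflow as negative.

494.2

Goods balance = 1376.8 - 1492.3 = -115.5
Services balance = 541.7 - 951.6 = -409.9
Trade balance (goods + services) = -115.5 + (-409.9) = -525.4
Net primary income = 463.5 - 521.8 = -58.3
Net secondary income = 89.5
Current account = -525.4 + (-58.3) + 89.5 = -494.2
Financial account = -(-494.2) = 494.2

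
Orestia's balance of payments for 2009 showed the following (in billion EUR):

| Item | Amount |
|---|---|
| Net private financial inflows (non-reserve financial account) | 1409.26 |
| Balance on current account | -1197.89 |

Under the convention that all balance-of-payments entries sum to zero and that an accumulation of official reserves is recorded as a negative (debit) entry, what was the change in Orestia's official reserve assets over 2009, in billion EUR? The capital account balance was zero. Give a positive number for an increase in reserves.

211.37

Official reserve transactions balance = -((-1197.89) + 1409.26) = -211.37
An accumulation of reserves is recorded as a debit (negative entry), so the change in the stock of reserves is the negative of that balance.
Change in official reserves = -(-211.37) = 211.37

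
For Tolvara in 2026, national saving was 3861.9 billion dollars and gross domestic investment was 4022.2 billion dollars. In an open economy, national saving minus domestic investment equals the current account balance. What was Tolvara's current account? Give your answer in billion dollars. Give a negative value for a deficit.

-160.3

CA = S - I = 3861.9 - 4022.2 = -160.3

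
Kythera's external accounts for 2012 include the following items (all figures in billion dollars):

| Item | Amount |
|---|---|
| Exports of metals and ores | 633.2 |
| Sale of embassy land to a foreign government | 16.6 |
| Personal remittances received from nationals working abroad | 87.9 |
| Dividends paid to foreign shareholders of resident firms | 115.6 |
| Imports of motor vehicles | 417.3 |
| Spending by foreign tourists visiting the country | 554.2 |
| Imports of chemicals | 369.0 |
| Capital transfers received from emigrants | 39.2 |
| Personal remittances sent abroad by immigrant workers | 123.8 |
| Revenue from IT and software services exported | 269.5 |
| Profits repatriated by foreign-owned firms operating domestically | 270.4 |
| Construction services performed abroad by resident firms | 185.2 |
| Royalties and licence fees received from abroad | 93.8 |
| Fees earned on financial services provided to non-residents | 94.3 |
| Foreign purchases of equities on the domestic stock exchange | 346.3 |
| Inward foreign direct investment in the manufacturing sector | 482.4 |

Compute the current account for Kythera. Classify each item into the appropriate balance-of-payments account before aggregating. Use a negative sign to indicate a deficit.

622.0

Goods: 633.2 - 369.0 - 417.3 = -153.1
Services: 94.3 + 269.5 + 554.2 + 93.8 + 185.2 = 1197.0
Primary income: -270.4 - 115.6 = -386.0
Secondary income: -123.8 + 87.9 = -35.9
Current account = (-153.1) + 1197.0 + (-386.0) + (-35.9) = 622.0
(Excluded from the current account — capital account: sale of embassy land to a foreign government 16.6, capital transfers received from emigrants 39.2; financial account: foreign purchases of equities on the domestic stock exchange 346.3, inward foreign direct investment in the manufacturing sector 482.4.)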